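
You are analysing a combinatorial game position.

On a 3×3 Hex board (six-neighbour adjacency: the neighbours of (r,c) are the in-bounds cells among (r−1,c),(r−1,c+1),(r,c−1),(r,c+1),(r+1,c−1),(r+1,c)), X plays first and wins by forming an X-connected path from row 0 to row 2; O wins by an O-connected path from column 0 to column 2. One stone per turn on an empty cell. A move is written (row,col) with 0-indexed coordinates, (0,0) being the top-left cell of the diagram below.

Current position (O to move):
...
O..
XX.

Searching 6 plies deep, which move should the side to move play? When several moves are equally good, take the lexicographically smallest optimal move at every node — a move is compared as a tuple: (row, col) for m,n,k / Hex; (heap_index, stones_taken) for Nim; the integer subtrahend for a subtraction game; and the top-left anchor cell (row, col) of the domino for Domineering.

O's best at [.../O../XX.]: (0,2)

ply 1, O at .../O../XX. | (0,0)=-1→O../O../XX.; (0,1)=-1→.O./O../XX.; (0,2)=+1→..O/O../XX.*; (1,1)=+1→.../OO./XX.; (1,2)=-1→.../O.O/XX.; (2,2)=-1→.../O../XXO
ply 2, X at ..O/O../XX. | (0,0)=-1→X.O/O../XX.*; (0,1)=-1→.XO/O../XX.; (1,1)=-1→..O/OX./XX.; (1,2)=-1→..O/O.X/XX.; (2,2)=-1→..O/O../XXX
ply 3, O at X.O/O../XX. | (0,1)=+1→XOO/O../XX.*; (1,1)=+1→X.O/OO./XX.; (1,2)=+1→X.O/O.O/XX.; (2,2)=+1→X.O/O../XXO
ply 4: XOO/O../XX. is terminal -1 (X); from .../O../XX. depth 6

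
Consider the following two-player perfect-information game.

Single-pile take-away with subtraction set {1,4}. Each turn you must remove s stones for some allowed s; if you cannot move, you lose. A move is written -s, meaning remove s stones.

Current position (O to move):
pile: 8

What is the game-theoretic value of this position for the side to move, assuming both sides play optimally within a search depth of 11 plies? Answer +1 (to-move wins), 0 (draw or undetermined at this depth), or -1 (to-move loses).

ply 1, O at 8 | -1=+1→7*; -4=-1→4
ply 2, X at 7 | -1=-1→6*; -4=-1→3
ply 3, O at 6 | -1=+1→5*; -4=+1→2
ply 4, X at 5 | -1=-1→4*; -4=-1→1
ply 5, O at 4 | -1=-1→3; -4=+1→0*
ply 6: 0 is terminal -1 (X); from 8 depth 11

value(8, O) = +1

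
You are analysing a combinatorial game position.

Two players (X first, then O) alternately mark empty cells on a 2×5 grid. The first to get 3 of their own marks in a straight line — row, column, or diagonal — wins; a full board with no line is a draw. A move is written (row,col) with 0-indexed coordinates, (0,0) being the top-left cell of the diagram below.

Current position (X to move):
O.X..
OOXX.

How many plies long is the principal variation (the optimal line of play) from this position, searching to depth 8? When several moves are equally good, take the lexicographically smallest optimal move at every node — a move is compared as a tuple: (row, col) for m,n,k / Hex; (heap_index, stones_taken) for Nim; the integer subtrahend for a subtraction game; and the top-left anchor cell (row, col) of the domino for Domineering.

PV length from [O.X../OOXX.]: 3 plies

[O.X../OOXX.] X move#1: (0,1):+1/OXX../OOXX.*, (0,3):+1/O.XX./OOXX., (0,4):+1/O.X.X/OOXX., (1,4):+1/O.X../OOXXX
[OXX../OOXX.] O move#2: (0,3):-1/OXXO./OOXX.*, (0,4):-1/OXX.O/OOXX., (1,4):-1/OXX../OOXXO
[OXXO./OOXX.] X move#3: (0,4):+0/OXXOX/OOXX., (1,4):+1/OXXO./OOXXX*
[OXXO./OOXXX] end (terminal -1, O#4); searched O.X../OOXX. to 8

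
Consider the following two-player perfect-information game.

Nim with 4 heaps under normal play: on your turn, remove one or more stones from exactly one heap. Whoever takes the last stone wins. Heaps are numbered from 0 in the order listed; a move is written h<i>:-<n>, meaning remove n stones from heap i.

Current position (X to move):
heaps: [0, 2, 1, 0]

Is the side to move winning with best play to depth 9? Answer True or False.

ply 1, X at (0,2,1,0) | h1:-1=+1→(0,1,1,0)*; h1:-2=-1→(0,0,1,0); h2:-1=-1→(0,2,0,0)
ply 2, O at (0,1,1,0) | h1:-1=-1→(0,0,1,0)*; h2:-1=-1→(0,1,0,0)
ply 3, X at (0,0,1,0) | h2:-1=+1→(0,0,0,0)*
ply 4: (0,0,0,0) is terminal -1 (O); from (0,2,1,0) depth 9

X winning at [(0,2,1,0)]: True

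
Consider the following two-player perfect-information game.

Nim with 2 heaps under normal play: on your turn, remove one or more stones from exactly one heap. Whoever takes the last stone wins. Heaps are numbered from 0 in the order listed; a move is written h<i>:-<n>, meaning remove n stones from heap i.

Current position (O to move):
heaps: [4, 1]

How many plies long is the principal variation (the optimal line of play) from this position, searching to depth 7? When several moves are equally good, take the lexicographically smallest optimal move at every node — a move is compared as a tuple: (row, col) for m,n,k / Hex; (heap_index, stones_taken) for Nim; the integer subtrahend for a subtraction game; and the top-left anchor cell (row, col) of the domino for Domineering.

PV length from [(4,1)]: 3 plies

ply 1, O at (4,1) | h0:-1=-1→(3,1); h0:-2=-1→(2,1); h0:-3=+1→(1,1)*; h0:-4=-1→(0,1); h1:-1=-1→(4,0)
ply 2, X at (1,1) | h0:-1=-1→(0,1)*; h1:-1=-1→(1,0)
ply 3, O at (0,1) | h1:-1=+1→(0,0)*
ply 4: (0,0) is terminal -1 (X); from (4,1) depth 7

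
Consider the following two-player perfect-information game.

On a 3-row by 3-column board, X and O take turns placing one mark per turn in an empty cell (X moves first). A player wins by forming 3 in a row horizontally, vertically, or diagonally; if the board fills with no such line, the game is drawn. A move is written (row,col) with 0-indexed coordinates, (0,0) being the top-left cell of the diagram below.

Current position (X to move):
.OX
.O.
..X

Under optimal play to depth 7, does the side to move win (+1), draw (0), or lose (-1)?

ply 1, X at .OX/.O./..X | (0,0)=-1→XOX/.O./..X; (1,0)=-1→.OX/XO./..X; (1,2)=+1→.OX/.OX/..X*; (2,0)=-1→.OX/.O./X.X; (2,1)=+1→.OX/.O./.XX
ply 2: .OX/.OX/..X is terminal -1 (O); from .OX/.O./..X depth 7

value(.OX/.O./..X, X) = +1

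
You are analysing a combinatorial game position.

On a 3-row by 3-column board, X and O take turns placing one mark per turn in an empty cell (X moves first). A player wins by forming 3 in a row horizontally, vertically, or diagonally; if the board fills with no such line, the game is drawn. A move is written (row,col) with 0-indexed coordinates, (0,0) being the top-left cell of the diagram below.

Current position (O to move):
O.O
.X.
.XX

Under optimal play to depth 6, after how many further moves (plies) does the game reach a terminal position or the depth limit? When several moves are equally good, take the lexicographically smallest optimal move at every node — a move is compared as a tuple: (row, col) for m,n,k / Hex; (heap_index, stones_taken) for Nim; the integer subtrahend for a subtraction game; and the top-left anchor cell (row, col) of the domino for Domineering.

[O.O/.X./.XX] O move#1: (0,1):+1/OOO/.X./.XX*, (1,0):-1/O.O/OX./.XX, (1,2):-1/O.O/.XO/.XX, (2,0):-1/O.O/.X./OXX
[OOO/.X./.XX] end (terminal -1, X#2); searched O.O/.X./.XX to 6

PV length from [O.O/.X./.XX]: 1 ply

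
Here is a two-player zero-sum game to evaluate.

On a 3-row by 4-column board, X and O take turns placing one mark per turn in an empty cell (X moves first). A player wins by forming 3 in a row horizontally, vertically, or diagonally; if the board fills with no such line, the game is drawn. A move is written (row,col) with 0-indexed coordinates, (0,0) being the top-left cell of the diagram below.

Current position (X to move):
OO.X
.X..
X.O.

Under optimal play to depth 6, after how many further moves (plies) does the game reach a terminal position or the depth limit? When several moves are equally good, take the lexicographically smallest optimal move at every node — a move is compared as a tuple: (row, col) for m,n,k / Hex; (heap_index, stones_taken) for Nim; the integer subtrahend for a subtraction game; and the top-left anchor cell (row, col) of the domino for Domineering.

PV length from [OO.X/.X../X.O.]: 1 ply

[OO.X/.X../X.O.] X move#1: (0,2):+1/OOXX/.X../X.O.*, (1,0):-1/OO.X/XX../X.O., (1,2):-1/OO.X/.XX./X.O., (1,3):-1/OO.X/.X.X/X.O., (2,1):-1/OO.X/.X../XXO., (2,3):-1/OO.X/.X../X.OX
[OOXX/.X../X.O.] end (terminal -1, O#2); searched OO.X/.X../X.O. to 6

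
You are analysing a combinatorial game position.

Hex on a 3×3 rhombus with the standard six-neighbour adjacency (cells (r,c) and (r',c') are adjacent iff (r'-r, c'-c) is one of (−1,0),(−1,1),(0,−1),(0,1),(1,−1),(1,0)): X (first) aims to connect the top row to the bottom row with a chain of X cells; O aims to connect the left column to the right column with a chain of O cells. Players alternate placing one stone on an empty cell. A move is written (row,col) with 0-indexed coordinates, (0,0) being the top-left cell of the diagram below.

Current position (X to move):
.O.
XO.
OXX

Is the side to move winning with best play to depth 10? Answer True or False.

X winning at [.O./XO./OXX]: False

ply 1, X at .O./XO./OXX | (0,0)=-1→XO./XO./OXX*; (0,2)=-1→.OX/XO./OXX; (1,2)=-1→.O./XOX/OXX
ply 2, O at XO./XO./OXX | (0,2)=+1→XOO/XO./OXX*; (1,2)=+1→XO./XOO/OXX
ply 3: XOO/XO./OXX is terminal -1 (X); from .O./XO./OXX depth 10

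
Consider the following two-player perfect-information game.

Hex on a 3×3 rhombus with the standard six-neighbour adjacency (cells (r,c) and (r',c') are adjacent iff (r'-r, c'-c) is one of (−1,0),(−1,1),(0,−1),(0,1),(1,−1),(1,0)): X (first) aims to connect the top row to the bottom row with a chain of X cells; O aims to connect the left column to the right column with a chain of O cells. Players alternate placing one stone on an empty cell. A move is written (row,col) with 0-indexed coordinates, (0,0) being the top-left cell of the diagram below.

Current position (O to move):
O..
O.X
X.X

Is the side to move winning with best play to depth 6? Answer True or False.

[O../O.X/X.X] O move#1: (0,1):-1/OO./O.X/X.X, (0,2):+1/O.O/O.X/X.X*, (1,1):-1/O../OOX/X.X, (2,1):-1/O../O.X/XOX
[O.O/O.X/X.X] X move#2: (0,1):-1/OXO/O.X/X.X*, (1,1):-1/O.O/OXX/X.X, (2,1):-1/O.O/O.X/XXX
[OXO/O.X/X.X] O move#3: (1,1):+1/OXO/OOX/X.X*, (2,1):-1/OXO/O.X/XOX
[OXO/OOX/X.X] end (terminal -1, X#4); searched O../O.X/X.X to 6

O winning at [O../O.X/X.X]: True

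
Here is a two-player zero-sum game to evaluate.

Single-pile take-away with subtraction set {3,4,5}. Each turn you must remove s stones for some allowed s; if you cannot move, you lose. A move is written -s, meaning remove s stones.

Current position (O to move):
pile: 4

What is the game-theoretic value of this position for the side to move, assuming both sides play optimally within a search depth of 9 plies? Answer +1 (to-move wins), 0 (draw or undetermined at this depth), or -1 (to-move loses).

value(4, O) = +1

p1 O@[4]: -3[1]+1* -4[0]+1
p2 X@[1] terminal -1; root [4] d9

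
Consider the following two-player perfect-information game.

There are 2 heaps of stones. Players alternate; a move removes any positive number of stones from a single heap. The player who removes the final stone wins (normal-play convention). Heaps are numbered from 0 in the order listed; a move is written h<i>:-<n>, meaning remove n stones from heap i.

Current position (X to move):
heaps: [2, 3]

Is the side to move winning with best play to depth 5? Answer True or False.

ply 1, X at (2,3) | h0:-1=-1→(1,3); h0:-2=-1→(0,3); h1:-1=+1→(2,2)*; h1:-2=-1→(2,1); h1:-3=-1→(2,0)
ply 2, O at (2,2) | h0:-1=-1→(1,2)*; h0:-2=-1→(0,2); h1:-1=-1→(2,1); h1:-2=-1→(2,0)
ply 3, X at (1,2) | h0:-1=-1→(0,2); h1:-1=+1→(1,1)*; h1:-2=-1→(1,0)
ply 4, O at (1,1) | h0:-1=-1→(0,1)*; h1:-1=-1→(1,0)
ply 5, X at (0,1) | h1:-1=+1→(0,0)*
ply 6: (0,0) is terminal -1 (O); from (2,3) depth 5

X winning at [(2,3)]: True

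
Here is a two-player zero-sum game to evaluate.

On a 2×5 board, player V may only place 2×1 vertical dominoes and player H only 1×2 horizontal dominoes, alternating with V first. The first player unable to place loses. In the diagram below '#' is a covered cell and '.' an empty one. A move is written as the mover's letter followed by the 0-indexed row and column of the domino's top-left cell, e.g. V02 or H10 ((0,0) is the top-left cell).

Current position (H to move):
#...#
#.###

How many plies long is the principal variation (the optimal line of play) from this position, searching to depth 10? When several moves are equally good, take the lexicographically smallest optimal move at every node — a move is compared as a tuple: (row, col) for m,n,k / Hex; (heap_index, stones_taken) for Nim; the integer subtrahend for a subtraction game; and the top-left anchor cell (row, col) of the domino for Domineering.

PV length from [#...#/#.###]: 1 ply

[#...#/#.###] H move#1: H01:+1/###.#/#.###*, H02:-1/#.###/#.###
[###.#/#.###] end (terminal -1, V#2); searched #...#/#.### to 10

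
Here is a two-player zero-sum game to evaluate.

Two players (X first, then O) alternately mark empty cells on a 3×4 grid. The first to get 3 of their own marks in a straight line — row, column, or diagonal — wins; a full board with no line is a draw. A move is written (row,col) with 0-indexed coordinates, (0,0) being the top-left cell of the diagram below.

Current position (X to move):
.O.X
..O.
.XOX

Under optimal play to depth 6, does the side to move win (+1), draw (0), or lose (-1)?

value(.O.X/..O./.XOX, X) = +1

ply 1, X at .O.X/..O./.XOX | (0,0)=-1→XO.X/..O./.XOX; (0,2)=+0→.OXX/..O./.XOX; (1,0)=-1→.O.X/X.O./.XOX; (1,1)=-1→.O.X/.XO./.XOX; (1,3)=+1→.O.X/..OX/.XOX*; (2,0)=-1→.O.X/..O./XXOX
ply 2: .O.X/..OX/.XOX is terminal -1 (O); from .O.X/..O./.XOX depth 6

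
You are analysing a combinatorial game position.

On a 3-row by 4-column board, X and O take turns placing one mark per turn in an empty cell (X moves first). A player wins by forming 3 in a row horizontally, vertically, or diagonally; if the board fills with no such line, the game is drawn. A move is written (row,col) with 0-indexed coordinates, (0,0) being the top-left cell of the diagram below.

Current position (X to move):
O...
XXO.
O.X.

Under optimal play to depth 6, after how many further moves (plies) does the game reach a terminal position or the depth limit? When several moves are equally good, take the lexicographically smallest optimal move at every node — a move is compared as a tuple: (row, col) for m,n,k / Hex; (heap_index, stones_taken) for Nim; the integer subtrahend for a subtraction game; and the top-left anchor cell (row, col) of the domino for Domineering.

PV length from [O.../XXO./O.X.]: 3 plies

[O.../XXO./O.X.] X move#1: (0,1):+0/OX../XXO./O.X., (0,2):+0/O.X./XXO./O.X., (0,3):-1/O..X/XXO./O.X., (1,3):-1/O.../XXOX/O.X., (2,1):+1/O.../XXO./OXX.*, (2,3):+0/O.../XXO./O.XX
[O.../XXO./OXX.] O move#2: (0,1):-1/OO../XXO./OXX.*, (0,2):-1/O.O./XXO./OXX., (0,3):-1/O..O/XXO./OXX., (1,3):-1/O.../XXOO/OXX., (2,3):-1/O.../XXO./OXXO
[OO../XXO./OXX.] X move#3: (0,2):-1/OOX./XXO./OXX., (0,3):-1/OO.X/XXO./OXX., (1,3):-1/OO../XXOX/OXX., (2,3):+1/OO../XXO./OXXX*
[OO../XXO./OXXX] end (terminal -1, O#4); searched O.../XXO./O.X. to 6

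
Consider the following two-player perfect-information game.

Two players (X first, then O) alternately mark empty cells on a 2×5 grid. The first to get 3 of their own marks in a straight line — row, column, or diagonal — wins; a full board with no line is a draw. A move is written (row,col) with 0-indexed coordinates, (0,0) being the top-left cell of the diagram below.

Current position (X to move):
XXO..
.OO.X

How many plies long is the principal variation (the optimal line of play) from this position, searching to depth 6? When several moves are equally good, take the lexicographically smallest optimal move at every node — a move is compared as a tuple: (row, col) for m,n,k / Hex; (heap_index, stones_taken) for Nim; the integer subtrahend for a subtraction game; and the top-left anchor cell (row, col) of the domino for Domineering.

[XXO../.OO.X] X move#1: (0,3):-1/XXOX./.OO.X*, (0,4):-1/XXO.X/.OO.X, (1,0):-1/XXO../XOO.X, (1,3):-1/XXO../.OOXX
[XXOX./.OO.X] O move#2: (0,4):+1/XXOXO/.OO.X*, (1,0):+1/XXOX./OOO.X, (1,3):+1/XXOX./.OOOX
[XXOXO/.OO.X] X move#3: (1,0):-1/XXOXO/XOO.X*, (1,3):-1/XXOXO/.OOXX
[XXOXO/XOO.X] O move#4: (1,3):+1/XXOXO/XOOOX*
[XXOXO/XOOOX] end (terminal -1, X#5); searched XXO../.OO.X to 6

PV length from [XXO../.OO.X]: 4 plies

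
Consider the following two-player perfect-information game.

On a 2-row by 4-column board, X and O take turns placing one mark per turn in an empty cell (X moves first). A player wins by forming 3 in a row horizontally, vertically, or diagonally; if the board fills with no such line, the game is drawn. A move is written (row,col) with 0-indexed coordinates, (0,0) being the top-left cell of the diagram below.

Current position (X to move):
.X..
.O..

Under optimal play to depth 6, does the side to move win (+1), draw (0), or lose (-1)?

value(.X../.O.., X) = +1

p1 X@[.X../.O..]: (0,0)[XX../.O..]+0 (0,2)[.XX./.O..]+1* (0,3)[.X.X/.O..]+0 (1,0)[.X../XO..]+0 (1,2)[.X../.OX.]+0 (1,3)[.X../.O.X]+0
p2 O@[.XX./.O..]: (0,0)[OXX./.O..]-1* (0,3)[.XXO/.O..]-1 (1,0)[.XX./OO..]-1 (1,2)[.XX./.OO.]-1 (1,3)[.XX./.O.O]-1
p3 X@[OXX./.O..]: (0,3)[OXXX/.O..]+1* (1,0)[OXX./XO..]+0 (1,2)[OXX./.OX.]+0 (1,3)[OXX./.O.X]+0
p4 O@[OXXX/.O..] terminal -1; root [.X../.O..] d6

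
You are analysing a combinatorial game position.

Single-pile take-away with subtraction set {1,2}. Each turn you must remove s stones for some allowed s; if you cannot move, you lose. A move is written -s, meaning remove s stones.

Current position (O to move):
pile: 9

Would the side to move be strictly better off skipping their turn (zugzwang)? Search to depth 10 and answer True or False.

p1 O@[9]: -1[8]-1* -2[7]-1
p2 X@[8]: -1[7]-1 -2[6]+1*
p3 O@[6]: -1[5]-1* -2[4]-1
p4 X@[5]: -1[4]-1 -2[3]+1*
p5 O@[3]: -1[2]-1* -2[1]-1
p6 X@[2]: -1[1]-1 -2[0]+1*
p7 O@[0] terminal -1; root [9] d10
if O skipped the turn, X would face:
~ p1 X@[9]: -1[8]-1* -2[7]-1
~ p2 O@[8]: -1[7]-1 -2[6]+1*
~ p3 X@[6]: -1[5]-1* -2[4]-1
~ p4 O@[5]: -1[4]-1 -2[3]+1*
~ p5 X@[3]: -1[2]-1* -2[1]-1
~ p6 O@[2]: -1[1]-1 -2[0]+1*
~ p7 X@[0] terminal -1; root [9] d10
compare (O): move=-1 vs pass=+1

zugzwang(9, O) = True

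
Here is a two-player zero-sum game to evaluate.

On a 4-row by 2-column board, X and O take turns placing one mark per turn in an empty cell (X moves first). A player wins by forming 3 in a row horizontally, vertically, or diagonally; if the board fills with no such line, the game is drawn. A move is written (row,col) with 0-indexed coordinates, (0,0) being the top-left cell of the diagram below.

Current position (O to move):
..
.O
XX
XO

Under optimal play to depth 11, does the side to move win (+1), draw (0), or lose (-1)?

[../.O/XX/XO] O move#1: (0,0):-1/O./.O/XX/XO, (0,1):-1/.O/.O/XX/XO, (1,0):+0/../OO/XX/XO*
[../OO/XX/XO] X move#2: (0,0):+0/X./OO/XX/XO*, (0,1):+0/.X/OO/XX/XO
[X./OO/XX/XO] O move#3: (0,1):+0/XO/OO/XX/XO*
[XO/OO/XX/XO] end (terminal +0, X#4); searched ../.O/XX/XO to 11

value(../.O/XX/XO, O) = 0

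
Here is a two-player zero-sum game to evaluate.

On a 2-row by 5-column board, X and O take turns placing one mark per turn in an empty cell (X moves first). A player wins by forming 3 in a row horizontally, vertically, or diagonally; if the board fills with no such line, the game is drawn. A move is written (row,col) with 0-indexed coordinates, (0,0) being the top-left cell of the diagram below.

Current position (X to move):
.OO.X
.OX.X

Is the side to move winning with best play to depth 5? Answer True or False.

X winning at [.OO.X/.OX.X]: True

ply 1, X at .OO.X/.OX.X | (0,0)=-1→XOO.X/.OX.X; (0,3)=-1→.OOXX/.OX.X; (1,0)=-1→.OO.X/XOX.X; (1,3)=+1→.OO.X/.OXXX*
ply 2: .OO.X/.OXXX is terminal -1 (O); from .OO.X/.OX.X depth 5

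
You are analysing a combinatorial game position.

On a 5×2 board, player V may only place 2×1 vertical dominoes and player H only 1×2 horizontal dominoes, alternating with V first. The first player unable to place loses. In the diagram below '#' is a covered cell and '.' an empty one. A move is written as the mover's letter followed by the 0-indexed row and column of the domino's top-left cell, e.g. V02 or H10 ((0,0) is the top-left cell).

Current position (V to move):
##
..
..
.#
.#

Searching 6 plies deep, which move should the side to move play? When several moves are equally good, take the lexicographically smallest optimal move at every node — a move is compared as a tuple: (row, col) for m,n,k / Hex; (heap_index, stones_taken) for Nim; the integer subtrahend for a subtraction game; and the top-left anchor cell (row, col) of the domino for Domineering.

V's best at [##/../../.#/.#]: V10

p1 V@[##/../../.#/.#]: V10[##/#./#./.#/.#]+1* V11[##/.#/.#/.#/.#]+1 V20[##/../#./##/.#]-1 V30[##/../../##/##]-1
p2 H@[##/#./#./.#/.#] terminal -1; root [##/../../.#/.#] d6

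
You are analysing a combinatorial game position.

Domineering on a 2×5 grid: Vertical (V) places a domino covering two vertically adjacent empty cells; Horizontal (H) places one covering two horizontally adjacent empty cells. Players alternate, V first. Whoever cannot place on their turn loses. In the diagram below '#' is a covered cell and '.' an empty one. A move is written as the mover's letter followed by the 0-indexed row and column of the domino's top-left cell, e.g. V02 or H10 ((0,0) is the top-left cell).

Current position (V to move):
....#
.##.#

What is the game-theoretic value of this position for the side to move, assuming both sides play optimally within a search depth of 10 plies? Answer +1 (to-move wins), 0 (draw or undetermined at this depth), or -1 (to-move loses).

ply 1, V at ....#/.##.# | V00=-1→#...#/###.#*; V03=-1→...##/.####
ply 2, H at #...#/###.# | H01=-1→###.#/###.#; H02=+1→#.###/###.#*
ply 3: #.###/###.# is terminal -1 (V); from ....#/.##.# depth 10

value(....#/.##.#, V) = -1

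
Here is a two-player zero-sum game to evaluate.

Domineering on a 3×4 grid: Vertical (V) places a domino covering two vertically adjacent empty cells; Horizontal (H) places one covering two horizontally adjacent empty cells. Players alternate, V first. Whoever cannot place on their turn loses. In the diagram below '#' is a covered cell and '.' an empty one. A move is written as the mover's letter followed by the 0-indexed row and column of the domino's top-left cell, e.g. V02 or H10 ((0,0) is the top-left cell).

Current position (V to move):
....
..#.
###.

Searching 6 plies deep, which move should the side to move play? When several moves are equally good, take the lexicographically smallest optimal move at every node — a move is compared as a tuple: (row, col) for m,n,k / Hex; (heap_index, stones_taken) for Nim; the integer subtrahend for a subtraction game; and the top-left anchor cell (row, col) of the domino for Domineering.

V's best at [..../..#./###.]: V00

[..../..#./###.] V move#1: V00:+1/#.../#.#./###.*, V01:+1/.#../.##./###., V03:-1/...#/..##/###., V13:-1/..../..##/####
[#.../#.#./###.] H move#2: H01:-1/###./#.#./###.*, H02:-1/#.##/#.#./###.
[###./#.#./###.] V move#3: V03:+1/####/#.##/###.*, V13:+1/###./#.##/####
[####/#.##/###.] end (terminal -1, H#4); searched ..../..#./###. to 6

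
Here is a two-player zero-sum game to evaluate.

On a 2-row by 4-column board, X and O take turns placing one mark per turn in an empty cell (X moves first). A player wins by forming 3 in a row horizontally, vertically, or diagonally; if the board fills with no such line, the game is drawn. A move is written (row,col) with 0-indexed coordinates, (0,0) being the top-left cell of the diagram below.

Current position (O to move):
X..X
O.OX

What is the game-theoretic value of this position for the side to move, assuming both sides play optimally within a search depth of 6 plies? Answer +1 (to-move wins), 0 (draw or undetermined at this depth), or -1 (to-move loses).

p1 O@[X..X/O.OX]: (0,1)[XO.X/O.OX]+0 (0,2)[X.OX/O.OX]+0 (1,1)[X..X/OOOX]+1*
p2 X@[X..X/OOOX] terminal -1; root [X..X/O.OX] d6

value(X..X/O.OX, O) = +1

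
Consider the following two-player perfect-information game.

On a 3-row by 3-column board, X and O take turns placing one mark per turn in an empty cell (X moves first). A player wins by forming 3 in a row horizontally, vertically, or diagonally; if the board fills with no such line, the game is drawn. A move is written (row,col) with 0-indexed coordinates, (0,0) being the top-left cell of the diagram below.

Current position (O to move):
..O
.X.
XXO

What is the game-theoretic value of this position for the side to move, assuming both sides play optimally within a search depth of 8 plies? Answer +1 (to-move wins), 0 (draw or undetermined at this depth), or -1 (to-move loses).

[..O/.X./XXO] O move#1: (0,0):-1/O.O/.X./XXO, (0,1):+1/.OO/.X./XXO*, (1,0):-1/..O/OX./XXO, (1,2):+1/..O/.XO/XXO
[.OO/.X./XXO] X move#2: (0,0):-1/XOO/.X./XXO*, (1,0):-1/.OO/XX./XXO, (1,2):-1/.OO/.XX/XXO
[XOO/.X./XXO] O move#3: (1,0):+0/XOO/OX./XXO, (1,2):+1/XOO/.XO/XXO*
[XOO/.XO/XXO] end (terminal -1, X#4); searched ..O/.X./XXO to 8

value(..O/.X./XXO, O) = +1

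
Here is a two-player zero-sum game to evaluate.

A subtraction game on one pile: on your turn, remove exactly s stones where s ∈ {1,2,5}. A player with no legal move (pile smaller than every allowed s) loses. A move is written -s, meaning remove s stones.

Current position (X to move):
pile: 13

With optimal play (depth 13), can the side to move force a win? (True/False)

X winning at [13]: True

ply 1, X at 13 | -1=+1→12*; -2=-1→11; -5=-1→8
ply 2, O at 12 | -1=-1→11*; -2=-1→10; -5=-1→7
ply 3, X at 11 | -1=-1→10; -2=+1→9*; -5=+1→6
ply 4, O at 9 | -1=-1→8*; -2=-1→7; -5=-1→4
ply 5, X at 8 | -1=-1→7; -2=+1→6*; -5=+1→3
ply 6, O at 6 | -1=-1→5*; -2=-1→4; -5=-1→1
ply 7, X at 5 | -1=-1→4; -2=+1→3*; -5=+1→0
ply 8, O at 3 | -1=-1→2*; -2=-1→1
ply 9, X at 2 | -1=-1→1; -2=+1→0*
ply 10: 0 is terminal -1 (O); from 13 depth 13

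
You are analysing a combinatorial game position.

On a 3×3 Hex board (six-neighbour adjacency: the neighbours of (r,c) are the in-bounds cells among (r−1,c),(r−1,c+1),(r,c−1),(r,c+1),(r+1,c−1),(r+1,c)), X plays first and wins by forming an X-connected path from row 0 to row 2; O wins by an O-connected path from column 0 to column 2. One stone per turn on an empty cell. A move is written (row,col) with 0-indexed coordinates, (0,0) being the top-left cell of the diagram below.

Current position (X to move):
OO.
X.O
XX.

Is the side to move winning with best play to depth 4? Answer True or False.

X winning at [OO./X.O/XX.]: False

p1 X@[OO./X.O/XX.]: (0,2)[OOX/X.O/XX.]-1* (1,1)[OO./XXO/XX.]-1 (2,2)[OO./X.O/XXX]-1
p2 O@[OOX/X.O/XX.]: (1,1)[OOX/XOO/XX.]+1* (2,2)[OOX/X.O/XXO]-1
p3 X@[OOX/XOO/XX.] terminal -1; root [OO./X.O/XX.] d4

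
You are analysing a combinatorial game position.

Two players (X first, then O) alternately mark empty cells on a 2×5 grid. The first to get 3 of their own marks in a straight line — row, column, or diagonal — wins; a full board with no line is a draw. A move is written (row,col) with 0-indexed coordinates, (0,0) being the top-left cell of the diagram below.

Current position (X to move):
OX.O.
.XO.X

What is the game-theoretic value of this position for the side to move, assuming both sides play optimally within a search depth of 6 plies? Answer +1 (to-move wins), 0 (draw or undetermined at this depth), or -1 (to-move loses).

[OX.O./.XO.X] X move#1: (0,2):+0/OXXO./.XO.X*, (0,4):+0/OX.OX/.XO.X, (1,0):+0/OX.O./XXO.X, (1,3):+0/OX.O./.XOXX
[OXXO./.XO.X] O move#2: (0,4):+0/OXXOO/.XO.X*, (1,0):+0/OXXO./OXO.X, (1,3):+0/OXXO./.XOOX
[OXXOO/.XO.X] X move#3: (1,0):+0/OXXOO/XXO.X*, (1,3):+0/OXXOO/.XOXX
[OXXOO/XXO.X] O move#4: (1,3):+0/OXXOO/XXOOX*
[OXXOO/XXOOX] end (terminal +0, X#5); searched OX.O./.XO.X to 6

value(OX.O./.XO.X, X) = 0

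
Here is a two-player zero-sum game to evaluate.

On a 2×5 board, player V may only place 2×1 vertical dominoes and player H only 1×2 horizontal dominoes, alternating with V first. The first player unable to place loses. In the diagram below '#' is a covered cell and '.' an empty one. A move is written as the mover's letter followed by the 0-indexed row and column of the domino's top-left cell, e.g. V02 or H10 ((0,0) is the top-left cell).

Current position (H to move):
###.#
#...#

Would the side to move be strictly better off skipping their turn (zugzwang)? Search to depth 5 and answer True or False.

[###.#/#...#] H move#1: H11:-1/###.#/###.#, H12:+1/###.#/#.###*
[###.#/#.###] end (terminal -1, V#2); searched ###.#/#...# to 5
suppose H passes — search the same position with V to move:
pass> [###.#/#...#] V move#1: V03:-1/#####/#..##*
pass> [#####/#..##] H move#2: H11:+1/#####/#####*
pass> [#####/#####] end (terminal -1, V#3); searched ###.#/#...# to 5
for H: play +1, pass +1

zugzwang(###.#/#...#, H) = False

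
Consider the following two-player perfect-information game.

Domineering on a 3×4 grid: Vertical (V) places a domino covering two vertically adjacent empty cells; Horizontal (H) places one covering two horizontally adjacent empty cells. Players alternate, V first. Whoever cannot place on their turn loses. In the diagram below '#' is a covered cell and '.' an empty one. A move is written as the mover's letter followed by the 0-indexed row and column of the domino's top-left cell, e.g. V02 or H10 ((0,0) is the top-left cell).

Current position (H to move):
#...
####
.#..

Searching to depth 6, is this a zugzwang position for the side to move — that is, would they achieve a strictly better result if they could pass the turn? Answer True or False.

zugzwang(#.../####/.#.., H) = False

ply 1, H at #.../####/.#.. | H01=+1→###./####/.#..*; H02=+1→#.##/####/.#..; H22=+1→#.../####/.###
ply 2: ###./####/.#.. is terminal -1 (V); from #.../####/.#.. depth 6
suppose H passes — search the same position with V to move:
pass> ply 1: #.../####/.#.. is terminal -1 (V); from #.../####/.#.. depth 6
for H: play +1, pass +1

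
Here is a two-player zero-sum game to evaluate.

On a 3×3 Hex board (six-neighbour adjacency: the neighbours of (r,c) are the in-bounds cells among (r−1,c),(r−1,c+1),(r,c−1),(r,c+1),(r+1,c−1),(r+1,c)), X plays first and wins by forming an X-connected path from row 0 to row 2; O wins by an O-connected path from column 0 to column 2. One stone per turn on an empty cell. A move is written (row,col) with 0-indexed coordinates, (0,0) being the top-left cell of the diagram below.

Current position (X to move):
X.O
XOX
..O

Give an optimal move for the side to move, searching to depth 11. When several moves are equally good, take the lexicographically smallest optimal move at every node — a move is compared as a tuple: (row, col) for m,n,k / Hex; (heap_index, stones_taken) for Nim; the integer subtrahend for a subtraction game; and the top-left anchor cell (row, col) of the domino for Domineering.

ply 1, X at X.O/XOX/..O | (0,1)=-1→XXO/XOX/..O; (2,0)=+1→X.O/XOX/X.O*; (2,1)=-1→X.O/XOX/.XO
ply 2: X.O/XOX/X.O is terminal -1 (O); from X.O/XOX/..O depth 11

X's best at [X.O/XOX/..O]: (2,0)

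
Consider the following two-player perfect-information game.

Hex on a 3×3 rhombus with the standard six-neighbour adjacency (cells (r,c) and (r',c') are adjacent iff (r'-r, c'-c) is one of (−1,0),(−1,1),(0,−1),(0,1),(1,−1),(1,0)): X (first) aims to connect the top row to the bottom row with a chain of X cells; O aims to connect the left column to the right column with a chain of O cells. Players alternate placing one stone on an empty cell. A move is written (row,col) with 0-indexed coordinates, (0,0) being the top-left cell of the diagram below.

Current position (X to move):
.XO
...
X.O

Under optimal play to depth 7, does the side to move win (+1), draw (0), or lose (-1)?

p1 X@[.XO/.../X.O]: (0,0)[XXO/.../X.O]+1* (1,0)[.XO/X../X.O]+1 (1,1)[.XO/.X./X.O]+1 (1,2)[.XO/..X/X.O]+1 (2,1)[.XO/.../XXO]+1
p2 O@[XXO/.../X.O]: (1,0)[XXO/O../X.O]-1* (1,1)[XXO/.O./X.O]-1 (1,2)[XXO/..O/X.O]-1 (2,1)[XXO/.../XOO]-1
p3 X@[XXO/O../X.O]: (1,1)[XXO/OX./X.O]+1* (1,2)[XXO/O.X/X.O]-1 (2,1)[XXO/O../XXO]-1
p4 O@[XXO/OX./X.O] terminal -1; root [.XO/.../X.O] d7

value(.XO/.../X.O, X) = +1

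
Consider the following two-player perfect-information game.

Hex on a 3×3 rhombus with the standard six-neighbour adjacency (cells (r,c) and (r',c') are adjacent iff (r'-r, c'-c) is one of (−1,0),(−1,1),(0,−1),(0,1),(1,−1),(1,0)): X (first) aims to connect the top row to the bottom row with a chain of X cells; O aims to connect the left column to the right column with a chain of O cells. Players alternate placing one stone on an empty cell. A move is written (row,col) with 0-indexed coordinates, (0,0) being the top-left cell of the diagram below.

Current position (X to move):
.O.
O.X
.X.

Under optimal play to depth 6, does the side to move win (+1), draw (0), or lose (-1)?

p1 X@[.O./O.X/.X.]: (0,0)[XO./O.X/.X.]-1 (0,2)[.OX/O.X/.X.]+1* (1,1)[.O./OXX/.X.]-1 (2,0)[.O./O.X/XX.]-1 (2,2)[.O./O.X/.XX]-1
p2 O@[.OX/O.X/.X.] terminal -1; root [.O./O.X/.X.] d6

value(.O./O.X/.X., X) = +1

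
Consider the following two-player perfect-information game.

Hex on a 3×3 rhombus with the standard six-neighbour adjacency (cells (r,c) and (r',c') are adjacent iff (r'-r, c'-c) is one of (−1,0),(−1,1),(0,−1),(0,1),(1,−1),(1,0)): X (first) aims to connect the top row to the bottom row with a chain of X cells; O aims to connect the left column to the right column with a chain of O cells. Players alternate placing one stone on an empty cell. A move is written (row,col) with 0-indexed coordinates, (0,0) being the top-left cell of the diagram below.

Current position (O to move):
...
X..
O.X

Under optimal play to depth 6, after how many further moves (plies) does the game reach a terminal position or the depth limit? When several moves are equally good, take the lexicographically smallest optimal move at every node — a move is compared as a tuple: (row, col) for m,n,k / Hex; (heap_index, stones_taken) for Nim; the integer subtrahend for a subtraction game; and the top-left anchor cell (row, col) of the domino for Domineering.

ply 1, O at .../X../O.X | (0,0)=-1→O../X../O.X; (0,1)=-1→.O./X../O.X; (0,2)=-1→..O/X../O.X; (1,1)=+1→.../XO./O.X*; (1,2)=+1→.../X.O/O.X; (2,1)=-1→.../X../OOX
ply 2, X at .../XO./O.X | (0,0)=-1→X../XO./O.X*; (0,1)=-1→.X./XO./O.X; (0,2)=-1→..X/XO./O.X; (1,2)=-1→.../XOX/O.X; (2,1)=-1→.../XO./OXX
ply 3, O at X../XO./O.X | (0,1)=+1→XO./XO./O.X*; (0,2)=+1→X.O/XO./O.X; (1,2)=+1→X../XOO/O.X; (2,1)=+1→X../XO./OOX
ply 4, X at XO./XO./O.X | (0,2)=-1→XOX/XO./O.X*; (1,2)=-1→XO./XOX/O.X; (2,1)=-1→XO./XO./OXX
ply 5, O at XOX/XO./O.X | (1,2)=+1→XOX/XOO/O.X*; (2,1)=-1→XOX/XO./OOX
ply 6: XOX/XOO/O.X is terminal -1 (X); from .../X../O.X depth 6

PV length from [.../X../O.X]: 5 plies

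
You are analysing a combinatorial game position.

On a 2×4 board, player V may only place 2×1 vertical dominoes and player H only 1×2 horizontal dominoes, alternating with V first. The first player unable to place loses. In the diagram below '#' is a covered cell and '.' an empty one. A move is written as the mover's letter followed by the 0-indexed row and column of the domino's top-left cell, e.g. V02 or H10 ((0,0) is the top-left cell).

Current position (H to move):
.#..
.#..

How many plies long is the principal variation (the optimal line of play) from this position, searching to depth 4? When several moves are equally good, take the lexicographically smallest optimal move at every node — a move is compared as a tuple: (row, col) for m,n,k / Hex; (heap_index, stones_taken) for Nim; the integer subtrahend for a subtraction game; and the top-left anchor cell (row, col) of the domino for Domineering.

PV length from [.#../.#..]: 3 plies

ply 1, H at .#../.#.. | H02=+1→.###/.#..*; H12=+1→.#../.###
ply 2, V at .###/.#.. | V00=-1→####/##..*
ply 3, H at ####/##.. | H12=+1→####/####*
ply 4: ####/#### is terminal -1 (V); from .#../.#.. depth 4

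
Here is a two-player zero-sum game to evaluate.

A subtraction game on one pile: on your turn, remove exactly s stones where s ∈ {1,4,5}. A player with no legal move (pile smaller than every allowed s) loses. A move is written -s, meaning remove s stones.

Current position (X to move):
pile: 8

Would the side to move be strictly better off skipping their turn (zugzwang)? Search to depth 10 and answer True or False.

zugzwang(8, X) = True

p1 X@[8]: -1[7]-1* -4[4]-1 -5[3]-1
p2 O@[7]: -1[6]-1 -4[3]-1 -5[2]+1*
p3 X@[2]: -1[1]-1*
p4 O@[1]: -1[0]+1*
p5 X@[0] terminal -1; root [8] d10
if X skipped the turn, O would face:
~ p1 O@[8]: -1[7]-1* -4[4]-1 -5[3]-1
~ p2 X@[7]: -1[6]-1 -4[3]-1 -5[2]+1*
~ p3 O@[2]: -1[1]-1*
~ p4 X@[1]: -1[0]+1*
~ p5 O@[0] terminal -1; root [8] d10
compare (X): move=-1 vs pass=+1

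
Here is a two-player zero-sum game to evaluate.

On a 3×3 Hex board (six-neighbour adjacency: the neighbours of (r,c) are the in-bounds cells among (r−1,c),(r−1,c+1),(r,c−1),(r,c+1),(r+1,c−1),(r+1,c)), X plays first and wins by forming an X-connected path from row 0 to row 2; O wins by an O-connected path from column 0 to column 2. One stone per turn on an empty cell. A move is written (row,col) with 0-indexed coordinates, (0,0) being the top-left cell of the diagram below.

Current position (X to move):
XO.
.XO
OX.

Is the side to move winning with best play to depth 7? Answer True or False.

[XO./.XO/OX.] X move#1: (0,2):+1/XOX/.XO/OX.*, (1,0):+1/XO./XXO/OX., (2,2):+1/XO./.XO/OXX
[XOX/.XO/OX.] end (terminal -1, O#2); searched XO./.XO/OX. to 7

X winning at [XO./.XO/OX.]: True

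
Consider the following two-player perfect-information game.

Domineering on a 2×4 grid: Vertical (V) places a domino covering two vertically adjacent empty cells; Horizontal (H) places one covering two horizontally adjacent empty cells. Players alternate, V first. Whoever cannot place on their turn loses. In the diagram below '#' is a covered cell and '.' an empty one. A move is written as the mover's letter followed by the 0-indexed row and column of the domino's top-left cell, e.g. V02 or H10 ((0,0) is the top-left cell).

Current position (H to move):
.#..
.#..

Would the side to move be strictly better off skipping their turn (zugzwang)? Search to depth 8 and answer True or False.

zugzwang(.#../.#.., H) = False

p1 H@[.#../.#..]: H02[.###/.#..]+1* H12[.#../.###]+1
p2 V@[.###/.#..]: V00[####/##..]-1*
p3 H@[####/##..]: H12[####/####]+1*
p4 V@[####/####] terminal -1; root [.#../.#..] d8
if H skipped the turn, V would face:
~ p1 V@[.#../.#..]: V00[##../##..]-1 V02[.##./.##.]+1* V03[.#.#/.#.#]+1
~ p2 H@[.##./.##.] terminal -1; root [.#../.#..] d8
compare (H): move=+1 vs pass=-1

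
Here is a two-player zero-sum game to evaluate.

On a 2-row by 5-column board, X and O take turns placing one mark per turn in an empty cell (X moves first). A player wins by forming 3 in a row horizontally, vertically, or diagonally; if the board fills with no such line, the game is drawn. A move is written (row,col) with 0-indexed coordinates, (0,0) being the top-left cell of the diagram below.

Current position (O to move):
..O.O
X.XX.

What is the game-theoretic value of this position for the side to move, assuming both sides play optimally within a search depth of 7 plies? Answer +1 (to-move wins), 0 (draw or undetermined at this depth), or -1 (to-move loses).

value(..O.O/X.XX., O) = +1

[..O.O/X.XX.] O move#1: (0,0):-1/O.O.O/X.XX., (0,1):-1/.OO.O/X.XX., (0,3):+1/..OOO/X.XX.*, (1,1):-1/..O.O/XOXX., (1,4):-1/..O.O/X.XXO
[..OOO/X.XX.] end (terminal -1, X#2); searched ..O.O/X.XX. to 7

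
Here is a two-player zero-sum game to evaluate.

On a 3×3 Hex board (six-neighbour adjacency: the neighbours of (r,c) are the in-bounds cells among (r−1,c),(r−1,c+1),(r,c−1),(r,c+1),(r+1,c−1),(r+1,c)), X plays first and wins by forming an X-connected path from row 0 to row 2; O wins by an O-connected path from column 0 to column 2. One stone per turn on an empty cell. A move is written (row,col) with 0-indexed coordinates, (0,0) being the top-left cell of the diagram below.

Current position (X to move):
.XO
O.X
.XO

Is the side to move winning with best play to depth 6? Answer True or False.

X winning at [.XO/O.X/.XO]: True

p1 X@[.XO/O.X/.XO]: (0,0)[XXO/O.X/.XO]-1 (1,1)[.XO/OXX/.XO]+1* (2,0)[.XO/O.X/XXO]-1
p2 O@[.XO/OXX/.XO] terminal -1; root [.XO/O.X/.XO] d6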